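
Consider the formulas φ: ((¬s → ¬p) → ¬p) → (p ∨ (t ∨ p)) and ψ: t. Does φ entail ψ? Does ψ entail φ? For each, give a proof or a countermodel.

(⇒) This fails. Under s = F, t = F, p = T, the left side is true but the right side is false.

(⇐) Assume the antecedent. If s is true, the antecedent forces (s = T, t = T, p = F) or (s = T, t = T, p = T), and the consequent holds there. If s is false, the antecedent forces (s = F, t = T, p = F) or (s = F, t = T, p = T), and the consequent holds there. Either way the consequent holds.

Only the reverse direction holds.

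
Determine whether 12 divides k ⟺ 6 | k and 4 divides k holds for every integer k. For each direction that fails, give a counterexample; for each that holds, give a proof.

Both directions hold; the statement is true.

(⟹) If 12 ∣ k, write k = 12q. Since 12 = 2·6, k = 6·(2q), so 6 ∣ k; and since 12 = 3·4, k = 4·(3q), so 4 ∣ k.

(⟸) Suppose 6 ∣ k and 4 ∣ k. Any common multiple of 6 and 4 is a multiple of their lcm; here lcm(6, 4) = 6·4/gcd(6, 4) = 24/2 = 12, so 12 ∣ k.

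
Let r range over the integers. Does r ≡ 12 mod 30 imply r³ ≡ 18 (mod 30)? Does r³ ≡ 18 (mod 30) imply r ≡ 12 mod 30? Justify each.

Both implications hold.

(→) Suppose r ≡ 12 mod 30. Write r = 30j + 12. Then (30j + 12)³ = 27000j³ + 32400j² + 12960j + 1728 = 30(900j³ + 1080j² + 432j + 57) + 18, so r³ ≡ 18 (mod 30).

(←) Conversely, suppose r³ ≡ 18 (mod 30). The only residue r in {0, …, 29} with r³ ≡ 18 (mod 30) is r = 12, so r ≡ 12 (mod 30).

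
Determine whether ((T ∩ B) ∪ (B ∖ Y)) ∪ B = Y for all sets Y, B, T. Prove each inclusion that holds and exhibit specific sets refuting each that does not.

(⟹) This inclusion fails. Take Y = ∅, B = {1}, T = ∅; then 1 ∈ ((T ∩ B) ∪ (B ∖ Y)) ∪ B but 1 ∉ Y.

(⟸) This inclusion fails. Take Y = {1}, B = ∅, T = ∅; then 1 ∈ Y but 1 ∉ ((T ∩ B) ∪ (B ∖ Y)) ∪ B.

Neither inclusion holds.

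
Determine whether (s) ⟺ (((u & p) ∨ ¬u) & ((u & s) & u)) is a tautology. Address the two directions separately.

Only the converse holds.

(⟹) This fails. Under s = T, p = F, u = F, the left side is true but the right side is false.

(⟸) Assume the antecedent. If s is true, s reduces to true regardless of the other variables. If s is false, the antecedent cannot hold. Either way s holds.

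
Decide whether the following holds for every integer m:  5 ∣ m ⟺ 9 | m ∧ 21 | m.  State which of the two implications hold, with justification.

Forward direction. This fails: take m = 5. Certainly 5 ∣ 5, but 9 ∤ 5.

Converse. This fails: take m = 63. Both 9 ∣ 63 and 21 ∣ 63, yet 63 is not a multiple of 5 (since 63 = 12·5 + 3), so 5 ∤ 63.

Neither direction holds.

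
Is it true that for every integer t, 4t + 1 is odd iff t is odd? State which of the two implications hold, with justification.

[⇒] This fails: take t = 2. Then 4t + 1 = 9, which is odd, yet t = 2 is even, not odd.

[⇐] Suppose t is odd. Since 4 is even, 4t is even for every t, so 4t + 1 has the same parity as 1, which is odd. Hence 4t + 1 is odd.

Not equivalent: only (⇐) holds.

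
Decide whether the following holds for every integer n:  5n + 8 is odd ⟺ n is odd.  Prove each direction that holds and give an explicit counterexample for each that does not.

[⇒] Suppose 5n + 8 is odd. Since 5 is odd, 5n and n have the same parity, so 5n + 8 ≡ n + 8 (mod 2). As 8 is even, 5n + 8 is odd exactly when n is odd. Thus n is odd.

[⇐] Conversely, suppose n is odd; write n = 2j + 1. Then 5n + 8 = 5·(2j + 1) + 8 = 2·5j + 13, which is odd.

Equivalent; both directions hold.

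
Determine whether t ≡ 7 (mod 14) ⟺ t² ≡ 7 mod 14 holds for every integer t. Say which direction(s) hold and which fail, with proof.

Both directions hold; the statement is true.

(⇒) Suppose t ≡ 7 (mod 14). Write t = 14j + 7. Then (14j + 7)² = 196j² + 196j + 49 = 14(14j² + 14j + 3) + 7, so t² ≡ 7 (mod 14).

(⇐) Conversely, suppose t² ≡ 7 (mod 14). The only residue r in {0, …, 13} with r² ≡ 7 (mod 14) is r = 7, so t ≡ 7 (mod 14).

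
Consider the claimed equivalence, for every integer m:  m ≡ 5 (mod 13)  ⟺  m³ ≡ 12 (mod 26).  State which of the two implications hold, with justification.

(⇒) This fails: take m = 5. Then 5 ≡ 5 (mod 13), but 5³ = 125 ≡ 21 (mod 26), not 12.

(⇐) This fails: take m = 4. Then 4³ = 64 ≡ 12 (mod 26), yet 4 ≡ 4 (mod 13), not 5.

(⇒) fails and (⇐) fails.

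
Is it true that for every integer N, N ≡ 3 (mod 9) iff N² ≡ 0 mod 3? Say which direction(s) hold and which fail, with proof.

Converse. This fails: take N = 0. Then 0² = 0 ≡ 0 (mod 3), yet 0 ≡ 0 (mod 9), not 3.

Forward direction. Suppose N ≡ 3 (mod 9). Then N² ≡ 3² = 9 (mod 9), and since 3 ∣ 9, also N² ≡ 0 (mod 3).

Not equivalent: only (⇒) holds.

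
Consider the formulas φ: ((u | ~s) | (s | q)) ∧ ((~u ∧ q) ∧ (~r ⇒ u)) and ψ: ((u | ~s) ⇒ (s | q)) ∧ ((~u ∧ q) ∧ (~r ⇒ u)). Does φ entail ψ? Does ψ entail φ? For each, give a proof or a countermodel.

[⇐] Assume the antecedent. If u is true, the antecedent cannot hold. If u is false, the antecedent forces (u = F, q = T, r = T, s = F) or (u = F, q = T, r = T, s = T), and the consequent holds there. Either way the consequent holds.

[⇒] Assume the antecedent. If u is true, the antecedent cannot hold. If u is false, the antecedent forces (u = F, q = T, r = T, s = F) or (u = F, q = T, r = T, s = T), and the consequent holds there. Either way the consequent holds.

Both directions hold.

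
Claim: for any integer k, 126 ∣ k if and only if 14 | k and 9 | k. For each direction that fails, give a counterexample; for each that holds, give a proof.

Both implications hold.

(⇒) If 126 ∣ k, write k = 126q. Since 126 = 9·14, k = 14·(9q), so 14 ∣ k; and since 126 = 14·9, k = 9·(14q), so 9 ∣ k.

(⇐) Suppose 14 ∣ k and 9 ∣ k. Any common multiple of 14 and 9 is a multiple of their lcm; here gcd(14, 9) = 1, so lcm(14, 9) = 14·9 = 126, so 126 ∣ k.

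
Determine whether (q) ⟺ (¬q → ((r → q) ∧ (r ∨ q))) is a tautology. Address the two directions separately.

(→) Assume the antecedent. If q is true, ¬q → ((r → q) ∧ (r ∨ q)) reduces to true regardless of the other variables. If q is false, the antecedent cannot hold. Either way ¬q → ((r → q) ∧ (r ∨ q)) holds.

(←) Assume the antecedent. If q is true, q reduces to true regardless of the other variables. If q is false, the antecedent cannot hold. Either way q holds.

Both directions hold; the statement is true.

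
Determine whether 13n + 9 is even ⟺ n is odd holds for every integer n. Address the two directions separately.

Equivalent; both directions hold.

(⟹) Suppose 13n + 9 is even. Since 13 is odd, 13n and n have the same parity, so 13n + 9 ≡ n + 9 (mod 2). As 9 is odd, 13n + 9 is even exactly when n is odd. Thus n is odd.

(⟸) Conversely, suppose n is odd; write n = 2j + 1. Then 13n + 9 = 13·(2j + 1) + 9 = 2·13j + 22, which is even.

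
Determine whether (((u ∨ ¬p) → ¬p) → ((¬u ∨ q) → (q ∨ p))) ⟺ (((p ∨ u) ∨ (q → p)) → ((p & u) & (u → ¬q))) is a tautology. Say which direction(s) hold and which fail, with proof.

(⇒) This fails. Under p = T, u = F, q = F, the left side is true but the right side is false.

(⇐) Assume the antecedent. If p is true, the consequent reduces to true regardless of the other variables. If p is false, the antecedent forces (p = F, u = F, q = T), and the consequent holds there. Either way the consequent holds.

(⇒) fails; (⇐) holds.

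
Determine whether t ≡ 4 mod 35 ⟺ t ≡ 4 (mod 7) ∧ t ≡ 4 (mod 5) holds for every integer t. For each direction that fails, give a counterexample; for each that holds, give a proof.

Equivalent; both directions hold.

[⇒] Suppose t ≡ 4 (mod 35); write t = 35j + 4. Since 7 ∣ 35, reducing mod 7 gives t ≡ 4 (mod 7); since 5 ∣ 35, reducing mod 5 gives t ≡ 4 (mod 5).

[⇐] Conversely, if t ≡ 4 (mod 7) and t ≡ 4 (mod 5), then by the Chinese remainder theorem t ≡ 4 (mod 35). This is exactly t ≡ 4 (mod 35).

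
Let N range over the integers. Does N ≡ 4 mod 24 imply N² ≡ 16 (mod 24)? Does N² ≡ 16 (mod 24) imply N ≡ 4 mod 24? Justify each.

Only the forward direction holds.

(⇒) Suppose N ≡ 4 mod 24. Write N = 24j + 4. Then (24j + 4)² = 576j² + 192j + 16 = 24(24j² + 8j) + 16, so N² ≡ 16 (mod 24).

(⇐) This fails: take N = 8. Then 8² = 64 ≡ 16 (mod 24), yet 8 ≡ 8 (mod 24), not 4.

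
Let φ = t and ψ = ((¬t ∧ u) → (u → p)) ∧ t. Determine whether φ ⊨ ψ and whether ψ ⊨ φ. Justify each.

[⇒] Assume the antecedent. If u is true, the antecedent forces (u = T, p = F, t = T) or (u = T, p = T, t = T), and ((¬t ∧ u) → (u → p)) ∧ t holds there. If u is false, the antecedent forces (u = F, p = F, t = T) or (u = F, p = T, t = T), and ((¬t ∧ u) → (u → p)) ∧ t holds there. Either way ((¬t ∧ u) → (u → p)) ∧ t holds.

[⇐] Assume the antecedent. If u is true, the antecedent forces (u = T, p = F, t = T) or (u = T, p = T, t = T), and t holds there. If u is false, the antecedent forces (u = F, p = F, t = T) or (u = F, p = T, t = T), and t holds there. Either way t holds.

The biconditional holds.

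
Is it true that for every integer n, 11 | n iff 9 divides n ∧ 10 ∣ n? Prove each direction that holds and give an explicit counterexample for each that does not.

Both directions fail.

(⇒) This fails: take n = 11. Certainly 11 ∣ 11, but 9 ∤ 11.

(⇐) This fails: take n = 90. Both 9 ∣ 90 and 10 ∣ 90, yet 90 is not a multiple of 11 (since 90 = 8·11 + 2), so 11 ∤ 90.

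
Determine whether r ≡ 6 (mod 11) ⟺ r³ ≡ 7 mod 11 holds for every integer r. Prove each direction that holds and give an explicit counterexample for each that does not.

(⇒) Suppose r ≡ 6 (mod 11). Write r = 11j + 6. Then (11j + 6)³ = 1331j³ + 2178j² + 1188j + 216 = 11(121j³ + 198j² + 108j + 19) + 7, so r³ ≡ 7 (mod 11).

(⇐) Conversely, suppose r³ ≡ 7 (mod 11). The only residue r in {0, …, 10} with r³ ≡ 7 (mod 11) is r = 6, so r ≡ 6 (mod 11).

Both directions hold.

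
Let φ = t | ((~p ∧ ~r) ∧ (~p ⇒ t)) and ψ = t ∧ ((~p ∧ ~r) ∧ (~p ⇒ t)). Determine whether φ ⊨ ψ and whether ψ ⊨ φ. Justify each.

(⇒) This fails. Under r = T, p = F, t = T, the left side is true but the right side is false.

(⇐) Assume the antecedent. If r is true, the antecedent cannot hold. If r is false, the antecedent forces (r = F, p = F, t = T), and t | ((~p ∧ ~r) ∧ (~p ⇒ t)) holds there. Either way t | ((~p ∧ ~r) ∧ (~p ⇒ t)) holds.

(⇒) fails; (⇐) holds.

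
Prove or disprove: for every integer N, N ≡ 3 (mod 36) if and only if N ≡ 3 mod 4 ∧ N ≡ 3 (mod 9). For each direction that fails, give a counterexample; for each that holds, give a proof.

Both implications hold.

(⟹) Suppose N ≡ 3 (mod 36); write N = 36j + 3. Since 4 ∣ 36, reducing mod 4 gives N ≡ 3 (mod 4); since 9 ∣ 36, reducing mod 9 gives N ≡ 3 (mod 9).

(⟸) Conversely, if N ≡ 3 (mod 4) and N ≡ 3 (mod 9), then by the Chinese remainder theorem N ≡ 3 (mod 36). This is exactly N ≡ 3 (mod 36).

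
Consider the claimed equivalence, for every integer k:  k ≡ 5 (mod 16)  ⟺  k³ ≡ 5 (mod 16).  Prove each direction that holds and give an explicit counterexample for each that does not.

Neither direction holds.

(→) This fails: take k = 5. Then 5 ≡ 5 (mod 16), but 5³ = 125 ≡ 13 (mod 16), not 5.

(←) This fails: take k = 13. Then 13³ = 2197 ≡ 5 (mod 16), yet 13 ≡ 13 (mod 16), not 5.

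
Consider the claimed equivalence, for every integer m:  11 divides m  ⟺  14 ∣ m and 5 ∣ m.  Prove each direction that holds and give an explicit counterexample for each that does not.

(⇒) fails and (⇐) fails.

Forward direction. This fails: take m = 11. Certainly 11 ∣ 11, but 14 ∤ 11.

Converse. This fails: take m = 70. Both 14 ∣ 70 and 5 ∣ 70, yet 70 is not a multiple of 11 (since 70 = 6·11 + 4), so 11 ∤ 70.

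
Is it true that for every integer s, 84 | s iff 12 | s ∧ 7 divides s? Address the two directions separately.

[⇐] Suppose 12 ∣ s and 7 ∣ s. Any common multiple of 12 and 7 is a multiple of their lcm; here gcd(12, 7) = 1, so lcm(12, 7) = 12·7 = 84, so 84 ∣ s.

[⇒] If 84 ∣ s, write s = 84q. Since 84 = 7·12, s = 12·(7q), so 12 ∣ s; and since 84 = 12·7, s = 7·(12q), so 7 ∣ s.

Both implications hold.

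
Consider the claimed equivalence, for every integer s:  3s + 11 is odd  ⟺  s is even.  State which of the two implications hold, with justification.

The biconditional holds.

Forward direction. Suppose 3s + 11 is odd. Since 3 is odd, 3s and s have the same parity, so 3s + 11 ≡ s + 11 (mod 2). As 11 is odd, 3s + 11 is odd exactly when s is even. Thus s is even.

Converse. Suppose s is even; write s = 2j. Then 3s + 11 = 3·(2j) + 11 = 2·3j + 11, which is odd.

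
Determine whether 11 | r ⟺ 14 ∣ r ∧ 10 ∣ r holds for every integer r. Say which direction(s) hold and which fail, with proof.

Neither direction holds.

(⇒) This fails: take r = 11. Certainly 11 ∣ 11, but 14 ∤ 11.

(⇐) This fails: take r = 70. Both 14 ∣ 70 and 10 ∣ 70, yet 70 is not a multiple of 11 (since 70 = 6·11 + 4), so 11 ∤ 70.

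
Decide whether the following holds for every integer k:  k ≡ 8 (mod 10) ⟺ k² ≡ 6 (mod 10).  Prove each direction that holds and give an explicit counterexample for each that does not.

Forward direction. This fails: take k = 8. Then 8 ≡ 8 (mod 10), but 8² = 64 ≡ 4 (mod 10), not 6.

Converse. This fails: take k = 4. Then 4² = 16 ≡ 6 (mod 10), yet 4 ≡ 4 (mod 10), not 8.

Neither direction holds.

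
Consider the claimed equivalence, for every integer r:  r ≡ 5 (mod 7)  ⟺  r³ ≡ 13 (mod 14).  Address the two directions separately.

(⇒) This fails: take r = 12. Then 12 ≡ 5 (mod 7), but 12³ = 1728 ≡ 6 (mod 14), not 13.

(⇐) This fails: take r = 3. Then 3³ = 27 ≡ 13 (mod 14), yet 3 ≡ 3 (mod 7), not 5.

Neither implication holds.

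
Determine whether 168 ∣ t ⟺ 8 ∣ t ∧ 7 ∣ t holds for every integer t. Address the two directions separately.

(⇒) If 168 ∣ t, write t = 168q. Since 168 = 21·8, t = 8·(21q), so 8 ∣ t; and since 168 = 24·7, t = 7·(24q), so 7 ∣ t.

(⇐) This fails: take t = 56. Both 8 ∣ 56 and 7 ∣ 56, yet 56 is not a multiple of 168 (since 56 = 0·168 + 56), so 168 ∤ 56.

Only the forward direction holds.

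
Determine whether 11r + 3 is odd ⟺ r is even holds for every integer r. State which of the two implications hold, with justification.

Equivalent; both directions hold.

(⇒) Suppose 11r + 3 is odd. Since 11 is odd, 11r and r have the same parity, so 11r + 3 ≡ r + 3 (mod 2). As 3 is odd, 11r + 3 is odd exactly when r is even. Thus r is even.

(⇐) Conversely, suppose r is even; write r = 2j. Then 11r + 3 = 11·(2j) + 3 = 2·11j + 3, which is odd.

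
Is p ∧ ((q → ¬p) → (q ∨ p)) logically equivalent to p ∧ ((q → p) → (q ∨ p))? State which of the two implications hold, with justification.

Forward direction. Assume the antecedent. If p is true, p ∧ ((q → p) → (q ∨ p)) reduces to true regardless of the other variables. If p is false, the antecedent cannot hold. Either way p ∧ ((q → p) → (q ∨ p)) holds.

Converse. Assume the antecedent. If p is true, p ∧ ((q → ¬p) → (q ∨ p)) reduces to true regardless of the other variables. If p is false, the antecedent cannot hold. Either way p ∧ ((q → ¬p) → (q ∨ p)) holds.

The biconditional holds.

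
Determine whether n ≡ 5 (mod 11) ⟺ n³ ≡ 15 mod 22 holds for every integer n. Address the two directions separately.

Forward direction. This fails: take n = 16. Then 16 ≡ 5 (mod 11), but 16³ = 4096 ≡ 4 (mod 22), not 15.

Converse. The residues r modulo 22 with r³ ≡ 15 (mod 22) are exactly {5}, and each is ≡ 5 (mod 11).

The forward direction fails; the converse holds.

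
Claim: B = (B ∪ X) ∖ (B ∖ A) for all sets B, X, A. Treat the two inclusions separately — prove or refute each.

Forward inclusion. This inclusion fails. Take B = {1}, X = ∅, A = ∅; then 1 ∈ B but 1 ∉ (B ∪ X) ∖ (B ∖ A).

Reverse inclusion. This inclusion fails. Take B = ∅, X = {1}, A = ∅; then 1 ∈ (B ∪ X) ∖ (B ∖ A) but 1 ∉ B.

Both inclusions fail.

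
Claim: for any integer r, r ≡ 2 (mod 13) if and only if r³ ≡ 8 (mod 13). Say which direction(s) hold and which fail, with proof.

(⇒) holds; (⇐) fails.

[⇐] This fails: take r = 5. Then 5³ = 125 ≡ 8 (mod 13), yet 5 ≡ 5 (mod 13), not 2.

[⇒] Suppose r ≡ 2 (mod 13). Write r = 13j + 2. Then (13j + 2)³ = 2197j³ + 1014j² + 156j + 8 = 13(169j³ + 78j² + 12j) + 8, so r³ ≡ 8 (mod 13).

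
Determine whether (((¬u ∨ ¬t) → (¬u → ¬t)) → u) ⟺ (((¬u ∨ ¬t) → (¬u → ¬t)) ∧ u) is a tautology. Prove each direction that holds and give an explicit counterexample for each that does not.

Converse. Assume the antecedent. If t is true, ((¬u ∨ ¬t) → (¬u → ¬t)) → u reduces to true regardless of the other variables. If t is false, the antecedent forces (t = F, u = T), and ((¬u ∨ ¬t) → (¬u → ¬t)) → u holds there. Either way ((¬u ∨ ¬t) → (¬u → ¬t)) → u holds.

Forward direction. This fails. Under t = T, u = F, the left side is true but the right side is false.

The forward direction fails; the converse holds.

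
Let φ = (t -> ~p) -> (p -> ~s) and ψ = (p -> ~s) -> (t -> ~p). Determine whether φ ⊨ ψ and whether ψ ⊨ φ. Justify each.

Forward direction. This fails. Under p = T, t = T, s = F, the left side is true but the right side is false.

Converse. This fails. Under p = T, t = F, s = T, the left side is false but the right side is true.

Neither direction holds.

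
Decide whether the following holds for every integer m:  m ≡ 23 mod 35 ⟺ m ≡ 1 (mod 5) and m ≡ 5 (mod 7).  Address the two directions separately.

Neither implication holds.

[⇒] This fails: m = 23 gives 23 ≡ 23 (mod 35) but 23 ≡ 3 (mod 5), so the conjunction on the right does not hold.

[⇐] This fails: m = 26 satisfies both congruences on the right (26 ≡ 1 mod 5 and 26 ≡ 5 mod 7) yet 26 ≡ 26 (mod 35), not 23.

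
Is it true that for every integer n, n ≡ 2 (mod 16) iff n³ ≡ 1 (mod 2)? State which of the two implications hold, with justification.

Forward direction. This fails: take n = 2. Then 2 ≡ 2 (mod 16), but 2³ = 8 ≡ 0 (mod 2), not 1.

Converse. This fails: take n = 1. Then 1³ = 1 ≡ 1 (mod 2), yet 1 ≡ 1 (mod 16), not 2.

Neither direction holds.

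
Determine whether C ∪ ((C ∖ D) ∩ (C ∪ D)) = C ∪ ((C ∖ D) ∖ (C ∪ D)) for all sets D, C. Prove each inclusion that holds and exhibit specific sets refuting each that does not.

Both inclusions hold; the sets are equal.

(⟹) Let x ∈ C ∪ ((C ∖ D) ∩ (C ∪ D)). Then either x ∈ C and x ∉ D; or x ∈ D ∩ C. In each case x ∈ C ∪ ((C ∖ D) ∖ (C ∪ D)), so C ∪ ((C ∖ D) ∩ (C ∪ D)) ⊆ C ∪ ((C ∖ D) ∖ (C ∪ D)).

(⟸) Let x ∈ C ∪ ((C ∖ D) ∖ (C ∪ D)). Then either x ∈ C and x ∉ D; or x ∈ D ∩ C. In each case x ∈ C ∪ ((C ∖ D) ∩ (C ∪ D)), so C ∪ ((C ∖ D) ∖ (C ∪ D)) ⊆ C ∪ ((C ∖ D) ∩ (C ∪ D)).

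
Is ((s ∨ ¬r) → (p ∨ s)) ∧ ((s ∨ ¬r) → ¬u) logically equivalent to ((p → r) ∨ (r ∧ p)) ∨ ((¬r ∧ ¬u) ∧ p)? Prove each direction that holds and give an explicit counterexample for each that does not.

[⇒] Assume the antecedent. If u is true, the antecedent forces (u = T, s = F, r = T, p = F) or (u = T, s = F, r = T, p = T), and the consequent holds there. If u is false, the consequent reduces to true regardless of the other variables. Either way the consequent holds.

[⇐] This fails. Under u = F, s = F, r = F, p = F, the left side is false but the right side is true.

Only the forward implication holds.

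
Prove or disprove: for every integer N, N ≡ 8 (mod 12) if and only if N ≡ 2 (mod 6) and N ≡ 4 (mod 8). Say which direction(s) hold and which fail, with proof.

(⇒) fails; (⇐) holds.

Forward direction. This fails: N = 8 gives 8 ≡ 8 (mod 12) but 8 ≡ 0 (mod 8), so the conjunction on the right does not hold.

Converse. If N ≡ 2 (mod 6) and N ≡ 4 (mod 8), then by the Chinese remainder theorem N ≡ 20 (mod 24). Since 20 ≡ 8 (mod 12) and 12 ∣ 24, we get N ≡ 8 (mod 12).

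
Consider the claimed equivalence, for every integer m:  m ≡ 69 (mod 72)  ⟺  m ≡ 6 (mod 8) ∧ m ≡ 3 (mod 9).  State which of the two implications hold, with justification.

[⇒] This fails: m = 69 gives 69 ≡ 69 (mod 72) but 69 ≡ 5 (mod 8), so the conjunction on the right does not hold.

[⇐] This fails: m = 30 satisfies both congruences on the right (30 ≡ 6 mod 8 and 30 ≡ 3 mod 9) yet 30 ≡ 30 (mod 72), not 69.

(⇒) fails and (⇐) fails.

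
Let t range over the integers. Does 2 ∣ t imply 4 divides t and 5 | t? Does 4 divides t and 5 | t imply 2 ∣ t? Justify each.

Only the reverse direction holds.

(⟸) Suppose 4 ∣ t and 5 ∣ t. Any common multiple of 4 and 5 is a multiple of their lcm; here gcd(4, 5) = 1, so lcm(4, 5) = 4·5 = 20, so 20 ∣ t. Since 2 ∣ 20, it follows that 2 ∣ t.

(⟹) This fails: take t = 2. Certainly 2 ∣ 2, but 4 ∤ 2.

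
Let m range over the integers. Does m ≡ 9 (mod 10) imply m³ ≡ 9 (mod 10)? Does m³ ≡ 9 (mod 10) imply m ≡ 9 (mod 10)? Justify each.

The biconditional holds.

(⇐) Suppose m³ ≡ 9 (mod 10). The only residue r in {0, …, 9} with r³ ≡ 9 (mod 10) is r = 9, so m ≡ 9 (mod 10).

(⇒) Suppose m ≡ 9 (mod 10). Write m = 10j + 9. Then (10j + 9)³ = 1000j³ + 2700j² + 2430j + 729 = 10(100j³ + 270j² + 243j + 72) + 9, so m³ ≡ 9 (mod 10).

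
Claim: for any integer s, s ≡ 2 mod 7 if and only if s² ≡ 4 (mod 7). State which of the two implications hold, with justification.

Only the forward implication holds.

(⇒) Suppose s ≡ 2 mod 7. Write s = 7j + 2. Then (7j + 2)² = 49j² + 28j + 4 = 7(7j² + 4j) + 4, so s² ≡ 4 (mod 7).

(⇐) This fails: take s = 5. Then 5² = 25 ≡ 4 (mod 7), yet 5 ≡ 5 (mod 7), not 2.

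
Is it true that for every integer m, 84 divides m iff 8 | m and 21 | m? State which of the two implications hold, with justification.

(⇒) fails; (⇐) holds.

Converse. Suppose 8 ∣ m and 21 ∣ m. Any common multiple of 8 and 21 is a multiple of their lcm; here gcd(8, 21) = 1, so lcm(8, 21) = 8·21 = 168, so 168 ∣ m. Since 84 ∣ 168, it follows that 84 ∣ m.

Forward direction. This fails: take m = 84. Certainly 84 ∣ 84, but 8 ∤ 84.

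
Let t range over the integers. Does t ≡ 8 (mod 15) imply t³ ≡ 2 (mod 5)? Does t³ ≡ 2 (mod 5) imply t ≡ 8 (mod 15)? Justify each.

(⇒) Suppose t ≡ 8 (mod 15). Then t³ ≡ 8³ = 512 (mod 15), and since 5 ∣ 15, also t³ ≡ 2 (mod 5).

(⇐) This fails: take t = 3. Then 3³ = 27 ≡ 2 (mod 5), yet 3 ≡ 3 (mod 15), not 8.

Not equivalent: only (⇒) holds.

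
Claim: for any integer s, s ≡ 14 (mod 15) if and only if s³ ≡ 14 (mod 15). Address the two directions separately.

Both directions hold.

[⇒] Suppose s ≡ 14 (mod 15). Write s = 15j + 14. Then (15j + 14)³ = 3375j³ + 9450j² + 8820j + 2744 = 15(225j³ + 630j² + 588j + 182) + 14, so s³ ≡ 14 (mod 15).

[⇐] Conversely, suppose s³ ≡ 14 (mod 15). The only residue r in {0, …, 14} with r³ ≡ 14 (mod 15) is r = 14, so s ≡ 14 (mod 15).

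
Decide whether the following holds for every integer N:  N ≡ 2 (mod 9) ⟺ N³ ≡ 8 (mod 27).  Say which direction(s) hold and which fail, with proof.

[⇐] The residues r modulo 27 with r³ ≡ 8 (mod 27) are exactly {2, 11, 20}, and each is ≡ 2 (mod 9).

[⇒] Suppose N ≡ 2 (mod 9). Working modulo 27, N ∈ {2, 11, 20}; for each such r, r³ ≡ 8 (mod 27).

Both directions hold; the statement is true.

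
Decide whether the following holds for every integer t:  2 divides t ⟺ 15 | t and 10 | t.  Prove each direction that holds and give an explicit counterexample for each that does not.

The forward direction fails; the converse holds.

(⇒) This fails: take t = 2. Certainly 2 ∣ 2, but 15 ∤ 2.

(⇐) Suppose 15 ∣ t and 10 ∣ t. Any common multiple of 15 and 10 is a multiple of their lcm; here lcm(15, 10) = 15·10/gcd(15, 10) = 150/5 = 30, so 30 ∣ t. Since 2 ∣ 30, it follows that 2 ∣ t.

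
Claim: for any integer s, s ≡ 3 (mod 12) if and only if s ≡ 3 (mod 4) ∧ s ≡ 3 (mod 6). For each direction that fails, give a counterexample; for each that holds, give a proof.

(⟹) Suppose s ≡ 3 (mod 12); write s = 12j + 3. Since 4 ∣ 12, reducing mod 4 gives s ≡ 3 (mod 4); since 6 ∣ 12, reducing mod 6 gives s ≡ 3 (mod 6).

(⟸) Conversely, if s ≡ 3 (mod 4) and s ≡ 3 (mod 6), then by the Chinese remainder theorem s ≡ 3 (mod 12). This is exactly s ≡ 3 (mod 12).

Both directions hold.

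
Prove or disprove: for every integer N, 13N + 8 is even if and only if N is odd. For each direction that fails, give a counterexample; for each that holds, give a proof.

(⟹) This fails: N = 0 gives 13N + 8 = 8, which is even, but 0 is even, not odd.

(⟸) This also fails: N = 5 is odd, but 13N + 8 = 73 is odd, not even.

(⇒) fails and (⇐) fails.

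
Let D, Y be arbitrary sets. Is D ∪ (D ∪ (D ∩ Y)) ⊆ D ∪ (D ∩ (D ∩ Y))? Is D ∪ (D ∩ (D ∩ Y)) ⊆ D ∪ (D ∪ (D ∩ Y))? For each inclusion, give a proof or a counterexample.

(⊆) Let x ∈ D ∪ (D ∪ (D ∩ Y)). Then either x ∈ D and x ∉ Y; or x ∈ D ∩ Y. In each case x ∈ D ∪ (D ∩ (D ∩ Y)), so D ∪ (D ∪ (D ∩ Y)) ⊆ D ∪ (D ∩ (D ∩ Y)).

(⊇) Let x ∈ D ∪ (D ∩ (D ∩ Y)). Then either x ∈ D and x ∉ Y; or x ∈ D ∩ Y. In each case x ∈ D ∪ (D ∪ (D ∩ Y)), so D ∪ (D ∩ (D ∩ Y)) ⊆ D ∪ (D ∪ (D ∩ Y)).

Both inclusions hold.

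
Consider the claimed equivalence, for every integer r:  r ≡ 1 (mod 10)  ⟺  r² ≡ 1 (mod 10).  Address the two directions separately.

Only the forward direction holds.

Forward direction. Suppose r ≡ 1 (mod 10). Write r = 10j + 1. Then (10j + 1)² = 100j² + 20j + 1 = 10(10j² + 2j) + 1, so r² ≡ 1 (mod 10).

Converse. This fails: take r = 9. Then 9² = 81 ≡ 1 (mod 10), yet 9 ≡ 9 (mod 10), not 1.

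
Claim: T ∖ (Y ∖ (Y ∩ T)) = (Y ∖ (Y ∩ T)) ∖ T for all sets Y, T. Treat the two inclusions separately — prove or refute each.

Forward inclusion. This inclusion fails. Take Y = ∅, T = {1}; then 1 ∈ T ∖ (Y ∖ (Y ∩ T)) but 1 ∉ (Y ∖ (Y ∩ T)) ∖ T.

Reverse inclusion. This inclusion fails. Take Y = {1}, T = ∅; then 1 ∈ (Y ∖ (Y ∩ T)) ∖ T but 1 ∉ T ∖ (Y ∖ (Y ∩ T)).

Both inclusions fail.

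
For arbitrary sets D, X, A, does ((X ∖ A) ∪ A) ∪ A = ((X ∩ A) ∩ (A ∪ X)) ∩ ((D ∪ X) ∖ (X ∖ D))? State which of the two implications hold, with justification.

The sets are not equal: only the reverse inclusion holds.

Forward inclusion. This inclusion fails. Take D = ∅, X = {1}, A = ∅; then 1 ∈ ((X ∖ A) ∪ A) ∪ A but 1 ∉ ((X ∩ A) ∩ (A ∪ X)) ∩ ((D ∪ X) ∖ (X ∖ D)).

Reverse inclusion. Let x ∈ ((X ∩ A) ∩ (A ∪ X)) ∩ ((D ∪ X) ∖ (X ∖ D)). Then x ∈ D ∩ X ∩ A, from which x ∈ ((X ∖ A) ∪ A) ∪ A.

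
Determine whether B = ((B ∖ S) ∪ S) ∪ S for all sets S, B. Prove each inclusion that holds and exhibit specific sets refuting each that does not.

(⟸) This inclusion fails. Take S = {1}, B = ∅; then 1 ∈ ((B ∖ S) ∪ S) ∪ S but 1 ∉ B.

(⟹) Let x ∈ B. Then either x ∈ B and x ∉ S; or x ∈ S ∩ B. In each case x ∈ ((B ∖ S) ∪ S) ∪ S, so B ⊆ ((B ∖ S) ∪ S) ∪ S.

(⊆) holds; (⊇) fails.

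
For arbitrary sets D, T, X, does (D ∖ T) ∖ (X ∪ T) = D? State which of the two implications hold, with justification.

(⊆) Let x ∈ (D ∖ T) ∖ (X ∪ T). Then x ∈ D and x ∉ T, X, from which x ∈ D.

(⊇) This inclusion fails. Take D = {1}, T = {1}, X = ∅; then 1 ∈ D but 1 ∉ (D ∖ T) ∖ (X ∪ T).

Only the forward inclusion holds.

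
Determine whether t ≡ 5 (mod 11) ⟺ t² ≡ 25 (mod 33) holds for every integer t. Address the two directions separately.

[⇒] This fails: take t = 27. Then 27 ≡ 5 (mod 11), but 27² = 729 ≡ 3 (mod 33), not 25.

[⇐] This fails: take t = 17. Then 17² = 289 ≡ 25 (mod 33), yet 17 ≡ 6 (mod 11), not 5.

Neither implication holds.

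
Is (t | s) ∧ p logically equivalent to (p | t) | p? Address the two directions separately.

(→) Assume the antecedent. If p is true, (p | t) | p reduces to true regardless of the other variables. If p is false, the antecedent cannot hold. Either way (p | t) | p holds.

(←) This fails. Under p = T, t = F, s = F, the left side is false but the right side is true.

Only the forward direction holds.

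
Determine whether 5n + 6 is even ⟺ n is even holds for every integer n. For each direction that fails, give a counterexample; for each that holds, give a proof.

The biconditional holds.

Forward direction. Suppose 5n + 6 is even. Since 5 is odd, 5n and n have the same parity, so 5n + 6 ≡ n + 6 (mod 2). As 6 is even, 5n + 6 is even exactly when n is even. Thus n is even.

Converse. Suppose n is even; write n = 2j. Then 5n + 6 = 5·(2j) + 6 = 2·5j + 6, which is even.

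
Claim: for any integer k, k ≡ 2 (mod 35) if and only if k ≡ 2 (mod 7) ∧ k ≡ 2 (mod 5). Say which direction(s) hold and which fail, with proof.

(⇒) Suppose k ≡ 2 (mod 35); write k = 35j + 2. Since 7 ∣ 35, reducing mod 7 gives k ≡ 2 (mod 7); since 5 ∣ 35, reducing mod 5 gives k ≡ 2 (mod 5).

(⇐) Conversely, if k ≡ 2 (mod 7) and k ≡ 2 (mod 5), then by the Chinese remainder theorem k ≡ 2 (mod 35). This is exactly k ≡ 2 (mod 35).

Equivalent; both directions hold.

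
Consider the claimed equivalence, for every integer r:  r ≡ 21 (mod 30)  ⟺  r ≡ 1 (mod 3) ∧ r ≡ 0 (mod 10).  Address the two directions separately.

(⟹) This fails: r = 21 gives 21 ≡ 21 (mod 30) but 21 ≡ 0 (mod 3), so the conjunction on the right does not hold.

(⟸) This fails: r = 10 satisfies both congruences on the right (10 ≡ 1 mod 3 and 10 ≡ 0 mod 10) yet 10 ≡ 10 (mod 30), not 21.

(⇒) fails and (⇐) fails.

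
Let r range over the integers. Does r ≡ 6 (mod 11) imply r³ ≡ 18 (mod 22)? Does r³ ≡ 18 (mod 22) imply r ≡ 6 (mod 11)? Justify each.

(⇒) fails; (⇐) holds.

(←) The residues r modulo 22 with r³ ≡ 18 (mod 22) are exactly {6}, and each is ≡ 6 (mod 11).

(→) This fails: take r = 17. Then 17 ≡ 6 (mod 11), but 17³ = 4913 ≡ 7 (mod 22), not 18.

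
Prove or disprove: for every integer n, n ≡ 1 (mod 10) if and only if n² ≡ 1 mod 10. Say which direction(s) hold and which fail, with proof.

(→) Suppose n ≡ 1 (mod 10). Write n = 10j + 1. Then (10j + 1)² = 100j² + 20j + 1 = 10(10j² + 2j) + 1, so n² ≡ 1 (mod 10).

(←) This fails: take n = 9. Then 9² = 81 ≡ 1 (mod 10), yet 9 ≡ 9 (mod 10), not 1.

Only the forward implication holds.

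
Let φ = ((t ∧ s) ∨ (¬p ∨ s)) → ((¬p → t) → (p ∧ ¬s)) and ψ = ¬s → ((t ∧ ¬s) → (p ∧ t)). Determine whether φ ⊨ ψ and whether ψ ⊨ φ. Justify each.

Converse. This fails. Under t = T, p = F, s = T, the left side is false but the right side is true.

Forward direction. Assume the antecedent. If t is true, the antecedent forces (t = T, p = T, s = F), and ¬s → ((t ∧ ¬s) → (p ∧ t)) holds there. If t is false, ¬s → ((t ∧ ¬s) → (p ∧ t)) reduces to true regardless of the other variables. Either way ¬s → ((t ∧ ¬s) → (p ∧ t)) holds.

(⇒) holds; (⇐) fails.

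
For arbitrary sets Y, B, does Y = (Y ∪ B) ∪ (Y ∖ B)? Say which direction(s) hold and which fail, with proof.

The sets are not equal: only the forward inclusion holds.

Reverse inclusion. This inclusion fails. Take Y = ∅, B = {1}; then 1 ∈ (Y ∪ B) ∪ (Y ∖ B) but 1 ∉ Y.

Forward inclusion. Let x ∈ Y. Then either x ∈ Y and x ∉ B; or x ∈ Y ∩ B. In each case x ∈ (Y ∪ B) ∪ (Y ∖ B), so Y ⊆ (Y ∪ B) ∪ (Y ∖ B).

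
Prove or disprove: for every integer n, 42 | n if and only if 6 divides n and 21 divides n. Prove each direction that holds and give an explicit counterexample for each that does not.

Both implications hold.

Forward direction. If 42 ∣ n, write n = 42q. Since 42 = 7·6, n = 6·(7q), so 6 ∣ n; and since 42 = 2·21, n = 21·(2q), so 21 ∣ n.

Converse. Suppose 6 ∣ n and 21 ∣ n. Any common multiple of 6 and 21 is a multiple of their lcm; here lcm(6, 21) = 6·21/gcd(6, 21) = 126/3 = 42, so 42 ∣ n.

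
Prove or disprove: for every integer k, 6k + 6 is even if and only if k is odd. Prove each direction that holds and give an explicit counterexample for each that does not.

Not equivalent: only (⇐) holds.

(⇒) This fails: take k = 0. Then 6k + 6 = 6, which is even, yet k = 0 is even, not odd.

(⇐) Suppose k is odd. Since 6 is even, 6k is even for every k, so 6k + 6 has the same parity as 6, which is even. Hence 6k + 6 is even.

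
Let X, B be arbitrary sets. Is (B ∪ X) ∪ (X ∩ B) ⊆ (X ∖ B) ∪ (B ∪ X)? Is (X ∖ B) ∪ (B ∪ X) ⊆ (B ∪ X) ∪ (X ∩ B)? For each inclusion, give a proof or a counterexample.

Both inclusions hold.

(⊆) Let x ∈ (B ∪ X) ∪ (X ∩ B). Then either x ∈ X and x ∉ B; or x ∈ B and x ∉ X; or x ∈ X ∩ B. In each case x ∈ (X ∖ B) ∪ (B ∪ X), so (B ∪ X) ∪ (X ∩ B) ⊆ (X ∖ B) ∪ (B ∪ X).

(⊇) Let x ∈ (X ∖ B) ∪ (B ∪ X). Then either x ∈ X and x ∉ B; or x ∈ B and x ∉ X; or x ∈ X ∩ B. In each case x ∈ (B ∪ X) ∪ (X ∩ B), so (X ∖ B) ∪ (B ∪ X) ⊆ (B ∪ X) ∪ (X ∩ B).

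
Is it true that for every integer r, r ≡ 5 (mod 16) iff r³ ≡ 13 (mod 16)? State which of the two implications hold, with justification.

Both directions hold.

Converse. Suppose r³ ≡ 13 (mod 16). The only residue r in {0, …, 15} with r³ ≡ 13 (mod 16) is r = 5, so r ≡ 5 (mod 16).

Forward direction. Suppose r ≡ 5 (mod 16). Write r = 16j + 5. Then (16j + 5)³ = 4096j³ + 3840j² + 1200j + 125 = 16(256j³ + 240j² + 75j + 7) + 13, so r³ ≡ 13 (mod 16).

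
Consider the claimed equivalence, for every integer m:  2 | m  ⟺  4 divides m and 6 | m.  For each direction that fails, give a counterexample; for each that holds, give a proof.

[⇒] This fails: take m = 2. Certainly 2 ∣ 2, but 4 ∤ 2.

[⇐] Suppose 4 ∣ m and 6 ∣ m. Any common multiple of 4 and 6 is a multiple of their lcm; here lcm(4, 6) = 4·6/gcd(4, 6) = 24/2 = 12, so 12 ∣ m. Since 2 ∣ 12, it follows that 2 ∣ m.

Only the reverse direction holds.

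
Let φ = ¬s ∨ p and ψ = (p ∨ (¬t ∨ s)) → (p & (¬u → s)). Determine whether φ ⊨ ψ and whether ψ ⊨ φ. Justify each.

[⇐] Assume the antecedent. If p is true, ¬s ∨ p reduces to true regardless of the other variables. If p is false, the antecedent forces (t = T, s = F, u = F, p = F) or (t = T, s = F, u = T, p = F), and ¬s ∨ p holds there. Either way ¬s ∨ p holds.

[⇒] This fails. Under t = F, s = F, u = F, p = F, the left side is true but the right side is false.

(⇒) fails; (⇐) holds.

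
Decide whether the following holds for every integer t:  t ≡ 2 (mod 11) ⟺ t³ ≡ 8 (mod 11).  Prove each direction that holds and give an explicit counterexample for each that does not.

Forward direction. Suppose t ≡ 2 (mod 11). Write t = 11j + 2. Then (11j + 2)³ = 1331j³ + 726j² + 132j + 8 = 11(121j³ + 66j² + 12j) + 8, so t³ ≡ 8 (mod 11).

Converse. Suppose t³ ≡ 8 (mod 11). The only residue r in {0, …, 10} with r³ ≡ 8 (mod 11) is r = 2, so t ≡ 2 (mod 11).

Both directions hold.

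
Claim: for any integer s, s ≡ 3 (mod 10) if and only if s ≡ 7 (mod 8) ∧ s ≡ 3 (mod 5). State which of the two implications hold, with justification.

Converse. If s ≡ 7 (mod 8) and s ≡ 3 (mod 5), then by the Chinese remainder theorem s ≡ 23 (mod 40). Since 23 ≡ 3 (mod 10) and 10 ∣ 40, we get s ≡ 3 (mod 10).

Forward direction. This fails: s = 33 gives 33 ≡ 3 (mod 10) but 33 ≡ 1 (mod 8), so the conjunction on the right does not hold.

(⇒) fails; (⇐) holds.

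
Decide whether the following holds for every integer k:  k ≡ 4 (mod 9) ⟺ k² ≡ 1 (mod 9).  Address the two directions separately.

(→) This fails: take k = 4. Then 4 ≡ 4 (mod 9), but 4² = 16 ≡ 7 (mod 9), not 1.

(←) This fails: take k = 1. Then 1² = 1 ≡ 1 (mod 9), yet 1 ≡ 1 (mod 9), not 4.

Both directions fail.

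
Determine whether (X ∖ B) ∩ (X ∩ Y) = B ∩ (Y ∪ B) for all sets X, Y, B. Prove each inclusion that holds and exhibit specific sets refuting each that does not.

Both inclusions fail.

(⊆) This inclusion fails. Take X = {1}, Y = {1}, B = ∅; then 1 ∈ (X ∖ B) ∩ (X ∩ Y) but 1 ∉ B ∩ (Y ∪ B).

(⊇) This inclusion fails. Take X = ∅, Y = ∅, B = {1}; then 1 ∈ B ∩ (Y ∪ B) but 1 ∉ (X ∖ B) ∩ (X ∩ Y).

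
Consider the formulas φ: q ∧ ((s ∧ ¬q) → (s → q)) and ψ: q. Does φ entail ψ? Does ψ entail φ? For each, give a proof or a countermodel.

(⇒) Assume the antecedent. If s is true, the antecedent forces (s = T, q = T), and q holds there. If s is false, the antecedent forces (s = F, q = T), and q holds there. Either way q holds.

(⇐) Assume the antecedent. If s is true, the antecedent forces (s = T, q = T), and q ∧ ((s ∧ ¬q) → (s → q)) holds there. If s is false, the antecedent forces (s = F, q = T), and q ∧ ((s ∧ ¬q) → (s → q)) holds there. Either way q ∧ ((s ∧ ¬q) → (s → q)) holds.

Both directions hold; the statement is true.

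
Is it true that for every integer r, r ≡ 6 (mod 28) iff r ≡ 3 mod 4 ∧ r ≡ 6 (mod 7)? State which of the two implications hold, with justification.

Forward direction. This fails: r = 6 gives 6 ≡ 6 (mod 28) but 6 ≡ 2 (mod 4), so the conjunction on the right does not hold.

Converse. This fails: r = 27 satisfies both congruences on the right (27 ≡ 3 mod 4 and 27 ≡ 6 mod 7) yet 27 ≡ 27 (mod 28), not 6.

(⇒) fails and (⇐) fails.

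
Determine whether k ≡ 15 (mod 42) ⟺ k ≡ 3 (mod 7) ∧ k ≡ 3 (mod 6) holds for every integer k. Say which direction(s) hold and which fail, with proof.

Neither implication holds.

[⇒] This fails: k = 15 gives 15 ≡ 15 (mod 42) but 15 ≡ 1 (mod 7), so the conjunction on the right does not hold.

[⇐] This fails: k = 3 satisfies both congruences on the right (3 ≡ 3 mod 7 and 3 ≡ 3 mod 6) yet 3 ≡ 3 (mod 42), not 15.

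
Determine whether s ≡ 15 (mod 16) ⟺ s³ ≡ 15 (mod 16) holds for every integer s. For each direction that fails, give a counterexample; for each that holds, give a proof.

[⇒] Suppose s ≡ 15 (mod 16). Write s = 16j + 15. Then (16j + 15)³ = 4096j³ + 11520j² + 10800j + 3375 = 16(256j³ + 720j² + 675j + 210) + 15, so s³ ≡ 15 (mod 16).

[⇐] Conversely, suppose s³ ≡ 15 (mod 16). The only residue r in {0, …, 15} with r³ ≡ 15 (mod 16) is r = 15, so s ≡ 15 (mod 16).

The biconditional holds.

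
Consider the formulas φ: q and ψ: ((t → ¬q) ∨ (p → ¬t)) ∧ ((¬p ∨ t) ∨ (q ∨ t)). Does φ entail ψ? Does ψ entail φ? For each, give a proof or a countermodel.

(⇒) fails and (⇐) fails.

[⇒] This fails. Under p = T, t = T, q = T, the left side is true but the right side is false.

[⇐] This fails. Under p = F, t = F, q = F, the left side is false but the right side is true.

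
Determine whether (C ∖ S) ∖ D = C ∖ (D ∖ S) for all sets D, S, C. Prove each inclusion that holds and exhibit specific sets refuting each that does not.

(⊆) Let x ∈ (C ∖ S) ∖ D. Then x ∈ C and x ∉ D, S, from which x ∈ C ∖ (D ∖ S).

(⊇) This inclusion fails. Take D = ∅, S = {1}, C = {1}; then 1 ∈ C ∖ (D ∖ S) but 1 ∉ (C ∖ S) ∖ D.

Only the forward inclusion holds.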